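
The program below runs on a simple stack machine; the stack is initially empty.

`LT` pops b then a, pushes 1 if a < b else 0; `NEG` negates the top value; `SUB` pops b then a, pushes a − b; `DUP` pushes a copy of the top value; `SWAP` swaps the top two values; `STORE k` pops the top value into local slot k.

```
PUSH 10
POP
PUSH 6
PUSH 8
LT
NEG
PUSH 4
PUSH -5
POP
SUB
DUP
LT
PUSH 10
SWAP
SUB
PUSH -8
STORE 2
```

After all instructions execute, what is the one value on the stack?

PUSH 10  [10]
POP      []
PUSH 6   [6]
PUSH 8   [6, 8]
LT       [1]
NEG      [-1]
PUSH 4   [-1, 4]
PUSH -5  [-1, 4, -5]
POP      [-1, 4]
SUB      [-5]
DUP      [-5, -5]
LT       [0]
PUSH 10  [0, 10]
SWAP     [10, 0]
SUB      [10]
PUSH -8  [10, -8]
STORE 2  [10]

10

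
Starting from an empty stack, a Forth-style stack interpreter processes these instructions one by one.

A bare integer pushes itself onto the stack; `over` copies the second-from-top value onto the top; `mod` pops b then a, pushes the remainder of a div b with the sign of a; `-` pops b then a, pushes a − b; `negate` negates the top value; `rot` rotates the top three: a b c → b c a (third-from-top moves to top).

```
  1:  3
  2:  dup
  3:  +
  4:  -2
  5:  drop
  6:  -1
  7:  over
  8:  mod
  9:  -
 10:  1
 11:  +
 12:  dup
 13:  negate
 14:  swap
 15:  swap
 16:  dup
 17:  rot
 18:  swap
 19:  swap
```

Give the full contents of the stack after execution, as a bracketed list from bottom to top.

3      : 3
dup    : 3 3
+      : 6
-2     : 6 -2
drop   : 6
-1     : 6 -1
over   : 6 -1 6
mod    : 6 -1
-      : 7
1      : 7 1
+      : 8
dup    : 8 8
negate : 8 -8
swap   : -8 8
swap   : 8 -8
dup    : 8 -8 -8
rot    : -8 -8 8
swap   : -8 8 -8
swap   : -8 -8 8

[-8, -8, 8]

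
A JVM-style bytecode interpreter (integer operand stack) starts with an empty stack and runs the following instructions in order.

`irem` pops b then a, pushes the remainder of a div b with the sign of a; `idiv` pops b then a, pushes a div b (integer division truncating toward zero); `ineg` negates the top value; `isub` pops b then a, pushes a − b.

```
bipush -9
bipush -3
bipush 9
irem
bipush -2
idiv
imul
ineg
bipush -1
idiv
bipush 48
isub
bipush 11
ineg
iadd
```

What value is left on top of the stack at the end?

bipush -9 -> [-9]
bipush -3 -> [-9, -3]
bipush 9  -> [-9, -3, 9]
irem      -> [-9, -3]
bipush -2 -> [-9, -3, -2]
idiv      -> [-9, 1]
imul      -> [-9]
ineg      -> [9]
bipush -1 -> [9, -1]
idiv      -> [-9]
bipush 48 -> [-9, 48]
isub      -> [-57]
bipush 11 -> [-57, 11]
ineg      -> [-57, -11]
iadd      -> [-68]

-68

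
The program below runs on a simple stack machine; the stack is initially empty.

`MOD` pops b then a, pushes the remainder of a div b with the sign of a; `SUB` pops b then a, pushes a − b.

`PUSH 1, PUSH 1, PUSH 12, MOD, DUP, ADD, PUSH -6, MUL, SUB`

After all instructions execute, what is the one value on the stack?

PUSH 1  -> [1]
PUSH 1  -> [1, 1]
PUSH 12 -> [1, 1, 12]
MOD     -> [1, 1]
DUP     -> [1, 1, 1]
ADD     -> [1, 2]
PUSH -6 -> [1, 2, -6]
MUL     -> [1, -12]
SUB     -> [13]

13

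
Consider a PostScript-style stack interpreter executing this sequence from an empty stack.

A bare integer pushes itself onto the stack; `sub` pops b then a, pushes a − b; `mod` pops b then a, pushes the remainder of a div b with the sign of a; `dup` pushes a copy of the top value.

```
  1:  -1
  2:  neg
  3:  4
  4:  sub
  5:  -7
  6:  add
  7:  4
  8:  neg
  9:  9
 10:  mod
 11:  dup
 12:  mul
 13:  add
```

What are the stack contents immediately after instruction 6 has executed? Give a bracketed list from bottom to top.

-1  : -1
neg : 1
4   : 1 4
sub : -3
-7  : -3 -7
add : -10

[-10]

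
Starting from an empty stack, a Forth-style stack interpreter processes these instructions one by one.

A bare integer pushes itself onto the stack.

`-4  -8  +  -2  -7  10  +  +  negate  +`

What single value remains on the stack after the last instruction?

-13

-4     → -4
-8     → -4 -8
+      → -12
-2     → -12 -2
-7     → -12 -2 -7
10     → -12 -2 -7 10
+      → -12 -2 3
+      → -12 1
negate → -12 -1
+      → -13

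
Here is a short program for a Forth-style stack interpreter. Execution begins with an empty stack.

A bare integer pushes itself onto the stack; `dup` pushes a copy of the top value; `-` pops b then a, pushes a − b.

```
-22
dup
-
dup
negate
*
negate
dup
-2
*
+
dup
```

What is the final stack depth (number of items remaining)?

-22    -> -22
dup    -> -22 -22
-      -> 0
dup    -> 0 0
negate -> 0 0
*      -> 0
negate -> 0
dup    -> 0 0
-2     -> 0 0 -2
*      -> 0 0
+      -> 0
dup    -> 0 0

2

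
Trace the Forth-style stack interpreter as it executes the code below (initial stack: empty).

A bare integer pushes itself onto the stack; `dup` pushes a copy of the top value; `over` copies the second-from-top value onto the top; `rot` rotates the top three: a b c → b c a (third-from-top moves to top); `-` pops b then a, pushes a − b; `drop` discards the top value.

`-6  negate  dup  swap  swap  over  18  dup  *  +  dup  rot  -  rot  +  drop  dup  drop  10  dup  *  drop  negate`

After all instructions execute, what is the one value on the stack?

-330

-6     : -6
negate : 6
dup    : 6 6
swap   : 6 6
swap   : 6 6
over   : 6 6 6
18     : 6 6 6 18
dup    : 6 6 6 18 18
*      : 6 6 6 324
+      : 6 6 330
dup    : 6 6 330 330
rot    : 6 330 330 6
-      : 6 330 324
rot    : 330 324 6
+      : 330 330
drop   : 330
dup    : 330 330
drop   : 330
10     : 330 10
dup    : 330 10 10
*      : 330 100
drop   : 330
negate : -330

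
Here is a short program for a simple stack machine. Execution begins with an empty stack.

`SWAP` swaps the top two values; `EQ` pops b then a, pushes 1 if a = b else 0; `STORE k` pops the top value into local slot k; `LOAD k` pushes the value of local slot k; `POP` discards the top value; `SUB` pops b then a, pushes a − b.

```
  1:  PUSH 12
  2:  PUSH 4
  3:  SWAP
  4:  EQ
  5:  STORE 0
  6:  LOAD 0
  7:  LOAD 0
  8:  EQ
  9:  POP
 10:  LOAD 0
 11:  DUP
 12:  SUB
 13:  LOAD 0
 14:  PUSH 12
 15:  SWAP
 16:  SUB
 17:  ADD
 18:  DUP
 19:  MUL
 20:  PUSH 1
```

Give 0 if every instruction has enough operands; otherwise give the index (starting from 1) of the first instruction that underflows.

PUSH 12  [12]
PUSH 4   [12, 4]
SWAP     [4, 12]
EQ       [0]
STORE 0  []
LOAD 0   [0]
LOAD 0   [0, 0]
EQ       [1]
POP      []
LOAD 0   [0]
DUP      [0, 0]
SUB      [0]
LOAD 0   [0, 0]
PUSH 12  [0, 0, 12]
SWAP     [0, 12, 0]
SUB      [0, 12]
ADD      [12]
DUP      [12, 12]
MUL      [144]
PUSH 1   [144, 1]

0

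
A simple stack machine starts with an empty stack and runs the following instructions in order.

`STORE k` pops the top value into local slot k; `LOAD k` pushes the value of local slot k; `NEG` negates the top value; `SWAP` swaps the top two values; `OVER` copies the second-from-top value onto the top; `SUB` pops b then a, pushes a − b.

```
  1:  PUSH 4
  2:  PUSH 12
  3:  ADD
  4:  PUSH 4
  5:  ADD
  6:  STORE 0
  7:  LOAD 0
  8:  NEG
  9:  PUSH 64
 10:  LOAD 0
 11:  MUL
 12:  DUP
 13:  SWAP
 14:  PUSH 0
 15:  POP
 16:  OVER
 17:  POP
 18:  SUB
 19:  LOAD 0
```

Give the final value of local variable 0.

20

PUSH 4   [4]
PUSH 12  [4, 12]
ADD      [16]
PUSH 4   [16, 4]
ADD      [20]
STORE 0  []
LOAD 0   [20]
NEG      [-20]
PUSH 64  [-20, 64]
LOAD 0   [-20, 64, 20]
MUL      [-20, 1280]
DUP      [-20, 1280, 1280]
SWAP     [-20, 1280, 1280]
PUSH 0   [-20, 1280, 1280, 0]
POP      [-20, 1280, 1280]
OVER     [-20, 1280, 1280, 1280]
POP      [-20, 1280, 1280]
SUB      [-20, 0]
LOAD 0   [-20, 0, 20]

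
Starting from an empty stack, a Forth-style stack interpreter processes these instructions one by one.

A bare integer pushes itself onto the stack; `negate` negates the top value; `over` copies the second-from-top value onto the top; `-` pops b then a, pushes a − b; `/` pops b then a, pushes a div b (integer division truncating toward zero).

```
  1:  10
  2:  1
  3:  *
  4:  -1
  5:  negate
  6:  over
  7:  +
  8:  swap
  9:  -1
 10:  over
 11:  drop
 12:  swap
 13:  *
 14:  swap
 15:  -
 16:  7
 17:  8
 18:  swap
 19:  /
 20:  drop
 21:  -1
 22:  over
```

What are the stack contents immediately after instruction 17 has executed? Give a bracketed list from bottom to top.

10     → 10
1      → 10 1
*      → 10
-1     → 10 -1
negate → 10 1
over   → 10 1 10
+      → 10 11
swap   → 11 10
-1     → 11 10 -1
over   → 11 10 -1 10
drop   → 11 10 -1
swap   → 11 -1 10
*      → 11 -10
swap   → -10 11
-      → -21
7      → -21 7
8      → -21 7 8

[-21, 7, 8]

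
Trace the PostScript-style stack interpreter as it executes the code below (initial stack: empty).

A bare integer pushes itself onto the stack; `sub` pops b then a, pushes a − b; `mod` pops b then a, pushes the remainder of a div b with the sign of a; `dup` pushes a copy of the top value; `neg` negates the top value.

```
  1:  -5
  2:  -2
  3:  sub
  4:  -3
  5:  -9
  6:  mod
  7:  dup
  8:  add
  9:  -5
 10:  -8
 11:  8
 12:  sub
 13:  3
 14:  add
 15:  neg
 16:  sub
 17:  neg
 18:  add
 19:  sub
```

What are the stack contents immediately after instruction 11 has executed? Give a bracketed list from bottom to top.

[-3, -6, -5, -8, 8]

-5  : -5
-2  : -5 -2
sub : -3
-3  : -3 -3
-9  : -3 -3 -9
mod : -3 -3
dup : -3 -3 -3
add : -3 -6
-5  : -3 -6 -5
-8  : -3 -6 -5 -8
8   : -3 -6 -5 -8 8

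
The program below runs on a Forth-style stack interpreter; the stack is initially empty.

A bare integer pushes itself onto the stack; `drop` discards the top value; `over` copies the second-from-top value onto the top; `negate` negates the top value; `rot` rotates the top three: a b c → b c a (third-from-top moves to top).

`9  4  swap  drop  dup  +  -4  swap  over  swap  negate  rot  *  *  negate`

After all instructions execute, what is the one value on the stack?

9      : [9]
4      : [9, 4]
swap   : [4, 9]
drop   : [4]
dup    : [4, 4]
+      : [8]
-4     : [8, -4]
swap   : [-4, 8]
over   : [-4, 8, -4]
swap   : [-4, -4, 8]
negate : [-4, -4, -8]
rot    : [-4, -8, -4]
*      : [-4, 32]
*      : [-128]
negate : [128]

128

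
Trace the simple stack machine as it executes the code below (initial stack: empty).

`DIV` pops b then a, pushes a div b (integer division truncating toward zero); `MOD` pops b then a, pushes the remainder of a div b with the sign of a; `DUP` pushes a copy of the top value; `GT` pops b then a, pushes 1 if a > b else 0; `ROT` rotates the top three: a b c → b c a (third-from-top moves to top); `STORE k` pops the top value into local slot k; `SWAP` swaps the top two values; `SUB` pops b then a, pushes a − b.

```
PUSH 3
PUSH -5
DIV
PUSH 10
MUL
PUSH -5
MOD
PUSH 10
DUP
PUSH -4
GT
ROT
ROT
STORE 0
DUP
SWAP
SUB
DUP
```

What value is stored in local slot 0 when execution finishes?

PUSH 3   [3]
PUSH -5  [3, -5]
DIV      [0]
PUSH 10  [0, 10]
MUL      [0]
PUSH -5  [0, -5]
MOD      [0]
PUSH 10  [0, 10]
DUP      [0, 10, 10]
PUSH -4  [0, 10, 10, -4]
GT       [0, 10, 1]
ROT      [10, 1, 0]
ROT      [1, 0, 10]
STORE 0  [1, 0]
DUP      [1, 0, 0]
SWAP     [1, 0, 0]
SUB      [1, 0]
DUP      [1, 0, 0]

10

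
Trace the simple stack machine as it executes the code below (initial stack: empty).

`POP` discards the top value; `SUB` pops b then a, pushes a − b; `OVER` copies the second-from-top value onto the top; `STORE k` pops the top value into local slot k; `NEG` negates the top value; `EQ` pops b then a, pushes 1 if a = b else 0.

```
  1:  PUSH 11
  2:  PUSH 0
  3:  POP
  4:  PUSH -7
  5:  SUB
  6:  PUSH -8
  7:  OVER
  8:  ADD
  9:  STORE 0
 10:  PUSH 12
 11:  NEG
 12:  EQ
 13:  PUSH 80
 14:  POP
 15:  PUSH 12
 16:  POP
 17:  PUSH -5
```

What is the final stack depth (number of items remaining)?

PUSH 11  11
PUSH 0   11 0
POP      11
PUSH -7  11 -7
SUB      18
PUSH -8  18 -8
OVER     18 -8 18
ADD      18 10
STORE 0  18
PUSH 12  18 12
NEG      18 -12
EQ       0
PUSH 80  0 80
POP      0
PUSH 12  0 12
POP      0
PUSH -5  0 -5

2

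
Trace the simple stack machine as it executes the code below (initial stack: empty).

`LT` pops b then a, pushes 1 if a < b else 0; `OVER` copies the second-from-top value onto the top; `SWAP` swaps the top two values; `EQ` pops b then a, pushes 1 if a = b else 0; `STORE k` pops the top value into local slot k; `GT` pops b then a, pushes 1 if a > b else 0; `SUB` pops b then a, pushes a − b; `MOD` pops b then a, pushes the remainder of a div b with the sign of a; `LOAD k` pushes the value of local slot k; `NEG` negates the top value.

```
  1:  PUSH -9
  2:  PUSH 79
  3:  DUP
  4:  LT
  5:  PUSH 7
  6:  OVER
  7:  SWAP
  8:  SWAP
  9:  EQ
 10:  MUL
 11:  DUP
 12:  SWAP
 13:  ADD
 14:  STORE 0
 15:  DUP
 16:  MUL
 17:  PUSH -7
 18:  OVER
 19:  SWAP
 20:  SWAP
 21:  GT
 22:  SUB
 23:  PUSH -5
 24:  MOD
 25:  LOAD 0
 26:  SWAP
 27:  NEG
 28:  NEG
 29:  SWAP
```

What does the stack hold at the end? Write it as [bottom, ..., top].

[1, 0]

PUSH -9 -> [-9]
PUSH 79 -> [-9, 79]
DUP     -> [-9, 79, 79]
LT      -> [-9, 0]
PUSH 7  -> [-9, 0, 7]
OVER    -> [-9, 0, 7, 0]
SWAP    -> [-9, 0, 0, 7]
SWAP    -> [-9, 0, 7, 0]
EQ      -> [-9, 0, 0]
MUL     -> [-9, 0]
DUP     -> [-9, 0, 0]
SWAP    -> [-9, 0, 0]
ADD     -> [-9, 0]
STORE 0 -> [-9]
DUP     -> [-9, -9]
MUL     -> [81]
PUSH -7 -> [81, -7]
OVER    -> [81, -7, 81]
SWAP    -> [81, 81, -7]
SWAP    -> [81, -7, 81]
GT      -> [81, 0]
SUB     -> [81]
PUSH -5 -> [81, -5]
MOD     -> [1]
LOAD 0  -> [1, 0]
SWAP    -> [0, 1]
NEG     -> [0, -1]
NEG     -> [0, 1]
SWAP    -> [1, 0]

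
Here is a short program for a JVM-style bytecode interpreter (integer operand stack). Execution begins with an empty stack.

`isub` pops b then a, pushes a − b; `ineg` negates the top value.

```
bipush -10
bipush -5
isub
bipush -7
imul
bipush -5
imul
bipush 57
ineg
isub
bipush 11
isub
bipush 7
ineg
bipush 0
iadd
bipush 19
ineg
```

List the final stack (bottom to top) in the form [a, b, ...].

[-129, -7, -19]

bipush -10 -> -10
bipush -5  -> -10 -5
isub       -> -5
bipush -7  -> -5 -7
imul       -> 35
bipush -5  -> 35 -5
imul       -> -175
bipush 57  -> -175 57
ineg       -> -175 -57
isub       -> -118
bipush 11  -> -118 11
isub       -> -129
bipush 7   -> -129 7
ineg       -> -129 -7
bipush 0   -> -129 -7 0
iadd       -> -129 -7
bipush 19  -> -129 -7 19
ineg       -> -129 -7 -19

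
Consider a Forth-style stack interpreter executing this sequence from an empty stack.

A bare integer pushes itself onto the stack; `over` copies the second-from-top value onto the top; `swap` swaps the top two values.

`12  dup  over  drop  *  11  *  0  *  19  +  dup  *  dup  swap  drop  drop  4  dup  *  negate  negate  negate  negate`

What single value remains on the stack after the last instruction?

12     -> [12]
dup    -> [12, 12]
over   -> [12, 12, 12]
drop   -> [12, 12]
*      -> [144]
11     -> [144, 11]
*      -> [1584]
0      -> [1584, 0]
*      -> [0]
19     -> [0, 19]
+      -> [19]
dup    -> [19, 19]
*      -> [361]
dup    -> [361, 361]
swap   -> [361, 361]
drop   -> [361]
drop   -> []
4      -> [4]
dup    -> [4, 4]
*      -> [16]
negate -> [-16]
negate -> [16]
negate -> [-16]
negate -> [16]

16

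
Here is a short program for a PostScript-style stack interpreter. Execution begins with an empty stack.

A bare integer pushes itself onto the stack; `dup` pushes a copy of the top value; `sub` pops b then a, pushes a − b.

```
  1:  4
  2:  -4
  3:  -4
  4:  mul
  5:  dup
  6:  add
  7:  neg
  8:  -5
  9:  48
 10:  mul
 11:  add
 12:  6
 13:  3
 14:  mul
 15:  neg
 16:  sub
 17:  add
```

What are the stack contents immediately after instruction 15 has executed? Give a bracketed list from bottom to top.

4    [4]
-4   [4, -4]
-4   [4, -4, -4]
mul  [4, 16]
dup  [4, 16, 16]
add  [4, 32]
neg  [4, -32]
-5   [4, -32, -5]
48   [4, -32, -5, 48]
mul  [4, -32, -240]
add  [4, -272]
6    [4, -272, 6]
3    [4, -272, 6, 3]
mul  [4, -272, 18]
neg  [4, -272, -18]

[4, -272, -18]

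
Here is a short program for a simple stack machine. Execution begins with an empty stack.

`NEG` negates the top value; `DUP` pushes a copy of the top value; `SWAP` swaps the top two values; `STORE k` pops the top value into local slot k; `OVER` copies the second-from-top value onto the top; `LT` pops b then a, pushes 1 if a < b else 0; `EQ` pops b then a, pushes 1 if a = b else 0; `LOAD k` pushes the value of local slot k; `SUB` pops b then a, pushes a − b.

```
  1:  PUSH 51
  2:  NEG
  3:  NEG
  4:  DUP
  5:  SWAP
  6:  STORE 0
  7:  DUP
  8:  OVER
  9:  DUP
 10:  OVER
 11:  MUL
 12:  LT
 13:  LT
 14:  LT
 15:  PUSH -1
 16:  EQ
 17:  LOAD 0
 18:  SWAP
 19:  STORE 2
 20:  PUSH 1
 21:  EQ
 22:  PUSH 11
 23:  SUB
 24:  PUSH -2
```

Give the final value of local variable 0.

51

PUSH 51 -> [51]
NEG     -> [-51]
NEG     -> [51]
DUP     -> [51, 51]
SWAP    -> [51, 51]
STORE 0 -> [51]
DUP     -> [51, 51]
OVER    -> [51, 51, 51]
DUP     -> [51, 51, 51, 51]
OVER    -> [51, 51, 51, 51, 51]
MUL     -> [51, 51, 51, 2601]
LT      -> [51, 51, 1]
LT      -> [51, 0]
LT      -> [0]
PUSH -1 -> [0, -1]
EQ      -> [0]
LOAD 0  -> [0, 51]
SWAP    -> [51, 0]
STORE 2 -> [51]
PUSH 1  -> [51, 1]
EQ      -> [0]
PUSH 11 -> [0, 11]
SUB     -> [-11]
PUSH -2 -> [-11, -2]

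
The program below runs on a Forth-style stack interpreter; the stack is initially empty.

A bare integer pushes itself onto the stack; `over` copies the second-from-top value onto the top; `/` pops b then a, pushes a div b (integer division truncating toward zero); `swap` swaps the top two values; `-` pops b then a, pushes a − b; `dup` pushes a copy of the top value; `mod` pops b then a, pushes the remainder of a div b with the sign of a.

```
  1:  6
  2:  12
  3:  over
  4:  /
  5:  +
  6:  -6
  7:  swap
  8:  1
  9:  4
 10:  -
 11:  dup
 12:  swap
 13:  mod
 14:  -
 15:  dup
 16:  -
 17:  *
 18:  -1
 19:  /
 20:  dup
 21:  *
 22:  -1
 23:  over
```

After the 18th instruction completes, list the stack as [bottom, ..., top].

[0, -1]

6     6
12    6 12
over  6 12 6
/     6 2
+     8
-6    8 -6
swap  -6 8
1     -6 8 1
4     -6 8 1 4
-     -6 8 -3
dup   -6 8 -3 -3
swap  -6 8 -3 -3
mod   -6 8 0
-     -6 8
dup   -6 8 8
-     -6 0
*     0
-1    0 -1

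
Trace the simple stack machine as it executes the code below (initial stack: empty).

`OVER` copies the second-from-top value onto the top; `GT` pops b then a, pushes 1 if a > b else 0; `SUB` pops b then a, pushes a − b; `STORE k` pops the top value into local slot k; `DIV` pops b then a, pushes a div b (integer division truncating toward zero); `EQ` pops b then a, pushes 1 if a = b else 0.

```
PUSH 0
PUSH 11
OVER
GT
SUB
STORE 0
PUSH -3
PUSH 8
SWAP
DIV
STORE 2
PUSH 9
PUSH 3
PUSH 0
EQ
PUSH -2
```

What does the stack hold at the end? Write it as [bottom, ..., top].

[9, 0, -2]

PUSH 0  : 0
PUSH 11 : 0 11
OVER    : 0 11 0
GT      : 0 1
SUB     : -1
STORE 0 : (empty)
PUSH -3 : -3
PUSH 8  : -3 8
SWAP    : 8 -3
DIV     : -2
STORE 2 : (empty)
PUSH 9  : 9
PUSH 3  : 9 3
PUSH 0  : 9 3 0
EQ      : 9 0
PUSH -2 : 9 0 -2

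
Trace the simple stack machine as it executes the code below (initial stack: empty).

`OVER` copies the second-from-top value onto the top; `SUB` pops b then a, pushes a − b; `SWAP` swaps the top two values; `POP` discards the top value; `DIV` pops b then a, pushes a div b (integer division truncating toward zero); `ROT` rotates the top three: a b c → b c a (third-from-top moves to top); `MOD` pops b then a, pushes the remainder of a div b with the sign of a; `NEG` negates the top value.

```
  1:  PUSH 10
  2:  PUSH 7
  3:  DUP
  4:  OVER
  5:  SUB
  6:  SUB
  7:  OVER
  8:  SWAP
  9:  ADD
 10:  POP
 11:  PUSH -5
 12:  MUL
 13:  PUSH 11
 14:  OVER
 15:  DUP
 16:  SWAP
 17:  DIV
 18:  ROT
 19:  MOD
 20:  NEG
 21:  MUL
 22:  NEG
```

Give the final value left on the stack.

11

PUSH 10 : [10]
PUSH 7  : [10, 7]
DUP     : [10, 7, 7]
OVER    : [10, 7, 7, 7]
SUB     : [10, 7, 0]
SUB     : [10, 7]
OVER    : [10, 7, 10]
SWAP    : [10, 10, 7]
ADD     : [10, 17]
POP     : [10]
PUSH -5 : [10, -5]
MUL     : [-50]
PUSH 11 : [-50, 11]
OVER    : [-50, 11, -50]
DUP     : [-50, 11, -50, -50]
SWAP    : [-50, 11, -50, -50]
DIV     : [-50, 11, 1]
ROT     : [11, 1, -50]
MOD     : [11, 1]
NEG     : [11, -1]
MUL     : [-11]
NEG     : [11]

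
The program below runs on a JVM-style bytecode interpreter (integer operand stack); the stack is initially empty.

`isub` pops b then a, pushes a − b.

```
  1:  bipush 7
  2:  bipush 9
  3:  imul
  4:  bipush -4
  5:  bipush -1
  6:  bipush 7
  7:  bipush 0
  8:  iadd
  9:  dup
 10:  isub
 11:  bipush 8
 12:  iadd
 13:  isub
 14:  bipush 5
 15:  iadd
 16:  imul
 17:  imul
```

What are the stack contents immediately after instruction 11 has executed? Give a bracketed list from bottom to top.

bipush 7   [7]
bipush 9   [7, 9]
imul       [63]
bipush -4  [63, -4]
bipush -1  [63, -4, -1]
bipush 7   [63, -4, -1, 7]
bipush 0   [63, -4, -1, 7, 0]
iadd       [63, -4, -1, 7]
dup        [63, -4, -1, 7, 7]
isub       [63, -4, -1, 0]
bipush 8   [63, -4, -1, 0, 8]

[63, -4, -1, 0, 8]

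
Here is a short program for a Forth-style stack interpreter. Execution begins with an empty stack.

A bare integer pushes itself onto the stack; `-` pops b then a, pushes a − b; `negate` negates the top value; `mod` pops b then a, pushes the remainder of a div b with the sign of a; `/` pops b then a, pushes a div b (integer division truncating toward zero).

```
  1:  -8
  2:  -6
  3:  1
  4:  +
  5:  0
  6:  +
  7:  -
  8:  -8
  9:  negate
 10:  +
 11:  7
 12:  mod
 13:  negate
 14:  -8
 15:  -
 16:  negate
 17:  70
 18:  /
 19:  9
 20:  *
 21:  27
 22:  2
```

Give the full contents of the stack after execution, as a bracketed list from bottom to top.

[0, 27, 2]

-8      [-8]
-6      [-8, -6]
1       [-8, -6, 1]
+       [-8, -5]
0       [-8, -5, 0]
+       [-8, -5]
-       [-3]
-8      [-3, -8]
negate  [-3, 8]
+       [5]
7       [5, 7]
mod     [5]
negate  [-5]
-8      [-5, -8]
-       [3]
negate  [-3]
70      [-3, 70]
/       [0]
9       [0, 9]
*       [0]
27      [0, 27]
2       [0, 27, 2]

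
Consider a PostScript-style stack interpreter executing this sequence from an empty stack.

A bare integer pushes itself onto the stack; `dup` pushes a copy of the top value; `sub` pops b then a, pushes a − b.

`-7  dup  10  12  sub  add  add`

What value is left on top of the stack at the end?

-16

-7  -> -7
dup -> -7 -7
10  -> -7 -7 10
12  -> -7 -7 10 12
sub -> -7 -7 -2
add -> -7 -9
add -> -16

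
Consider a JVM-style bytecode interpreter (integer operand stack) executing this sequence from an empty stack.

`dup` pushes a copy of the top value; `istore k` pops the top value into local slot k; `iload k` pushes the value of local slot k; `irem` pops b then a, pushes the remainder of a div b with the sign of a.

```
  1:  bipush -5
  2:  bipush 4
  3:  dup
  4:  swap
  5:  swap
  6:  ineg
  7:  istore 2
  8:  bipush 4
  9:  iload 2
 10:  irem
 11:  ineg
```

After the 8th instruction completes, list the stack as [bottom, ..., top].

bipush -5  [-5]
bipush 4   [-5, 4]
dup        [-5, 4, 4]
swap       [-5, 4, 4]
swap       [-5, 4, 4]
ineg       [-5, 4, -4]
istore 2   [-5, 4]
bipush 4   [-5, 4, 4]

[-5, 4, 4]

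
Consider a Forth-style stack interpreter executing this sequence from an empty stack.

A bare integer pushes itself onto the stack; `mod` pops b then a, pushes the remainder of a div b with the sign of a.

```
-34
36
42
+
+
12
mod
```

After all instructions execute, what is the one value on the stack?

8

-34 : -34
36  : -34 36
42  : -34 36 42
+   : -34 78
+   : 44
12  : 44 12
mod : 8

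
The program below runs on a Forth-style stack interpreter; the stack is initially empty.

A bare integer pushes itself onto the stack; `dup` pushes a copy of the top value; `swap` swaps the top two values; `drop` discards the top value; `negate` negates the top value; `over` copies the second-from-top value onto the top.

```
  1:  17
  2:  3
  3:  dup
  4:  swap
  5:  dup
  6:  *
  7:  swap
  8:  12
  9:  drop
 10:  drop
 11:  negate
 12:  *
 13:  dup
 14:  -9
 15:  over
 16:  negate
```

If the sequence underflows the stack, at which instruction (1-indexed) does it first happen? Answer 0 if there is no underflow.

0

17     → 17
3      → 17 3
dup    → 17 3 3
swap   → 17 3 3
dup    → 17 3 3 3
*      → 17 3 9
swap   → 17 9 3
12     → 17 9 3 12
drop   → 17 9 3
drop   → 17 9
negate → 17 -9
*      → -153
dup    → -153 -153
-9     → -153 -153 -9
over   → -153 -153 -9 -153
negate → -153 -153 -9 153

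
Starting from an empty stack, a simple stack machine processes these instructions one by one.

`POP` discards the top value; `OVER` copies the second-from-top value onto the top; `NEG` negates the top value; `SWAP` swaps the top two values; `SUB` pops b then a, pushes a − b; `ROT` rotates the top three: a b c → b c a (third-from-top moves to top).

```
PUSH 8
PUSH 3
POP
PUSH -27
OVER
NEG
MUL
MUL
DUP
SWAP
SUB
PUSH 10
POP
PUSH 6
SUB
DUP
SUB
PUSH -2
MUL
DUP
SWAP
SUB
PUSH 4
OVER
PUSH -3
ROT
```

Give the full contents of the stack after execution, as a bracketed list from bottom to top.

[0, 0, -3, 4]

PUSH 8    [8]
PUSH 3    [8, 3]
POP       [8]
PUSH -27  [8, -27]
OVER      [8, -27, 8]
NEG       [8, -27, -8]
MUL       [8, 216]
MUL       [1728]
DUP       [1728, 1728]
SWAP      [1728, 1728]
SUB       [0]
PUSH 10   [0, 10]
POP       [0]
PUSH 6    [0, 6]
SUB       [-6]
DUP       [-6, -6]
SUB       [0]
PUSH -2   [0, -2]
MUL       [0]
DUP       [0, 0]
SWAP      [0, 0]
SUB       [0]
PUSH 4    [0, 4]
OVER      [0, 4, 0]
PUSH -3   [0, 4, 0, -3]
ROT       [0, 0, -3, 4]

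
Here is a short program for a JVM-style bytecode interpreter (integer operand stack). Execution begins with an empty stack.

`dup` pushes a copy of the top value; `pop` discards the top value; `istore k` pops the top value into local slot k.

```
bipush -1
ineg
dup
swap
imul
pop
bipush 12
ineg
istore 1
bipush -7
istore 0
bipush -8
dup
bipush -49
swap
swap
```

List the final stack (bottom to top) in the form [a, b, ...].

bipush -1   [-1]
ineg        [1]
dup         [1, 1]
swap        [1, 1]
imul        [1]
pop         []
bipush 12   [12]
ineg        [-12]
istore 1    []
bipush -7   [-7]
istore 0    []
bipush -8   [-8]
dup         [-8, -8]
bipush -49  [-8, -8, -49]
swap        [-8, -49, -8]
swap        [-8, -8, -49]

[-8, -8, -49]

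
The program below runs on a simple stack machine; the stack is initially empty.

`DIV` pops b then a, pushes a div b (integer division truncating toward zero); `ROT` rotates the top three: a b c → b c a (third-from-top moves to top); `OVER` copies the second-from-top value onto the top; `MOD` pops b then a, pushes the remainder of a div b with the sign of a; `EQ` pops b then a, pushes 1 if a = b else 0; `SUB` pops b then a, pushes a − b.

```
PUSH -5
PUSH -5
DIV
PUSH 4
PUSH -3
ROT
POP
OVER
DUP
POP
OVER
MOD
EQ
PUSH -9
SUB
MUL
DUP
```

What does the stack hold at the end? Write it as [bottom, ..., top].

PUSH -5  -5
PUSH -5  -5 -5
DIV      1
PUSH 4   1 4
PUSH -3  1 4 -3
ROT      4 -3 1
POP      4 -3
OVER     4 -3 4
DUP      4 -3 4 4
POP      4 -3 4
OVER     4 -3 4 -3
MOD      4 -3 1
EQ       4 0
PUSH -9  4 0 -9
SUB      4 9
MUL      36
DUP      36 36

[36, 36]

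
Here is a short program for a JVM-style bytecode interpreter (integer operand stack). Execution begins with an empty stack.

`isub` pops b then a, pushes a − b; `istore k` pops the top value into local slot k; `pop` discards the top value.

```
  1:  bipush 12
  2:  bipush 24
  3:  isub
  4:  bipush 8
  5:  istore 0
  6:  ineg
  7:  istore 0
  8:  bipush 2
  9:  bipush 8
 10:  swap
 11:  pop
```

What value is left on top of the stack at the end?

8

bipush 12 : 12
bipush 24 : 12 24
isub      : -12
bipush 8  : -12 8
istore 0  : -12
ineg      : 12
istore 0  : (empty)
bipush 2  : 2
bipush 8  : 2 8
swap      : 8 2
pop       : 8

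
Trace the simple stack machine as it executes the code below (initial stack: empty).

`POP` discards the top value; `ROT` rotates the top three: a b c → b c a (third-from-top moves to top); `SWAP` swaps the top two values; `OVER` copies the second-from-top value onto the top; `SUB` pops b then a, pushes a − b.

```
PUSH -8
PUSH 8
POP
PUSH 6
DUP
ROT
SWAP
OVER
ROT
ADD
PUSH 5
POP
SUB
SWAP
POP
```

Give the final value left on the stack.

22

PUSH -8  -8
PUSH 8   -8 8
POP      -8
PUSH 6   -8 6
DUP      -8 6 6
ROT      6 6 -8
SWAP     6 -8 6
OVER     6 -8 6 -8
ROT      6 6 -8 -8
ADD      6 6 -16
PUSH 5   6 6 -16 5
POP      6 6 -16
SUB      6 22
SWAP     22 6
POP      22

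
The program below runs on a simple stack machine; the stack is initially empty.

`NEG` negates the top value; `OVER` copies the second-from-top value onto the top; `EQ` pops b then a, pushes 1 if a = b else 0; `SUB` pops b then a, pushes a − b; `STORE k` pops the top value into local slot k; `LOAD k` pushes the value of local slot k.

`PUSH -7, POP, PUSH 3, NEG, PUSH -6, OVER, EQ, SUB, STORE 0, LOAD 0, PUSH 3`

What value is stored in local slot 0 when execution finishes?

PUSH -7 : [-7]
POP     : []
PUSH 3  : [3]
NEG     : [-3]
PUSH -6 : [-3, -6]
OVER    : [-3, -6, -3]
EQ      : [-3, 0]
SUB     : [-3]
STORE 0 : []
LOAD 0  : [-3]
PUSH 3  : [-3, 3]

-3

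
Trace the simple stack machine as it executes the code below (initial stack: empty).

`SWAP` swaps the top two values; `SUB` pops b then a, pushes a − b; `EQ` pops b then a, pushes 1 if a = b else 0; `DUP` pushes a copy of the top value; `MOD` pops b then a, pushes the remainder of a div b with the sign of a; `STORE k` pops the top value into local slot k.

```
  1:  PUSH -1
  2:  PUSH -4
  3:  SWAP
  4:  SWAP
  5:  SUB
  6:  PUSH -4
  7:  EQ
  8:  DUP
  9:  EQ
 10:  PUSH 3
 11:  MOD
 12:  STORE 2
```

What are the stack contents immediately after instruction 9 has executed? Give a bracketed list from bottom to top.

[1]

PUSH -1  [-1]
PUSH -4  [-1, -4]
SWAP     [-4, -1]
SWAP     [-1, -4]
SUB      [3]
PUSH -4  [3, -4]
EQ       [0]
DUP      [0, 0]
EQ       [1]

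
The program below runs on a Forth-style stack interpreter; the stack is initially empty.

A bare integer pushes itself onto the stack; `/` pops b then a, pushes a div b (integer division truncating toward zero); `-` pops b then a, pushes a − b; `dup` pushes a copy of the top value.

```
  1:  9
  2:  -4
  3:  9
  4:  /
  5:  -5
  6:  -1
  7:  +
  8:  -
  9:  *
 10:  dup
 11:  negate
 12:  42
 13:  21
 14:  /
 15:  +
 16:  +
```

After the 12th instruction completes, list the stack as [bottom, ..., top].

[54, -54, 42]

9      → 9
-4     → 9 -4
9      → 9 -4 9
/      → 9 0
-5     → 9 0 -5
-1     → 9 0 -5 -1
+      → 9 0 -6
-      → 9 6
*      → 54
dup    → 54 54
negate → 54 -54
42     → 54 -54 42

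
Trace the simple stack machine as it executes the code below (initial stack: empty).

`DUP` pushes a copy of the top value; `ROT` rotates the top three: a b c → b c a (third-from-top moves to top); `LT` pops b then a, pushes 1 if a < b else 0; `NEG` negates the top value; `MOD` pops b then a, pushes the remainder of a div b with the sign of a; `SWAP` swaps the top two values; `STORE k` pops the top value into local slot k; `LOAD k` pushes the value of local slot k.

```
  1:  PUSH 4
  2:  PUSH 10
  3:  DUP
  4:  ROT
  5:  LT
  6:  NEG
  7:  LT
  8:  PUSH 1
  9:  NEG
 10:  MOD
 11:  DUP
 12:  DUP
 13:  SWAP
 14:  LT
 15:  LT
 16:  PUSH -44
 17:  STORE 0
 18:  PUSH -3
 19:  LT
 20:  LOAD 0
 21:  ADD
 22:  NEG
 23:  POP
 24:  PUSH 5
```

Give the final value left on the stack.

PUSH 4    [4]
PUSH 10   [4, 10]
DUP       [4, 10, 10]
ROT       [10, 10, 4]
LT        [10, 0]
NEG       [10, 0]
LT        [0]
PUSH 1    [0, 1]
NEG       [0, -1]
MOD       [0]
DUP       [0, 0]
DUP       [0, 0, 0]
SWAP      [0, 0, 0]
LT        [0, 0]
LT        [0]
PUSH -44  [0, -44]
STORE 0   [0]
PUSH -3   [0, -3]
LT        [0]
LOAD 0    [0, -44]
ADD       [-44]
NEG       [44]
POP       []
PUSH 5    [5]

5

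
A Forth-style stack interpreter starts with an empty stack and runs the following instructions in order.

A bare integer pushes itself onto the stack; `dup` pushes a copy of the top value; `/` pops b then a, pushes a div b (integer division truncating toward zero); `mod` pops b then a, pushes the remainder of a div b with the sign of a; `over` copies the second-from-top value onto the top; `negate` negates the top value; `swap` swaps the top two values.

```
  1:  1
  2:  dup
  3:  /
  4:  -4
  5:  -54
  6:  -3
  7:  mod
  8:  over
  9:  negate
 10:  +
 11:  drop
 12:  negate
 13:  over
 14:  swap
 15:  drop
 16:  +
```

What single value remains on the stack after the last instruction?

2

1      → [1]
dup    → [1, 1]
/      → [1]
-4     → [1, -4]
-54    → [1, -4, -54]
-3     → [1, -4, -54, -3]
mod    → [1, -4, 0]
over   → [1, -4, 0, -4]
negate → [1, -4, 0, 4]
+      → [1, -4, 4]
drop   → [1, -4]
negate → [1, 4]
over   → [1, 4, 1]
swap   → [1, 1, 4]
drop   → [1, 1]
+      → [2]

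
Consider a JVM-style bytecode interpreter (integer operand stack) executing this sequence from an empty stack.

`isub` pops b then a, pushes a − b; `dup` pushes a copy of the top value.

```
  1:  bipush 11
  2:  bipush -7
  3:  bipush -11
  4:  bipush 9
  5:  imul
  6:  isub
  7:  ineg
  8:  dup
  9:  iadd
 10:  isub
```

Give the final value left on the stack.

195

bipush 11  → 11
bipush -7  → 11 -7
bipush -11 → 11 -7 -11
bipush 9   → 11 -7 -11 9
imul       → 11 -7 -99
isub       → 11 92
ineg       → 11 -92
dup        → 11 -92 -92
iadd       → 11 -184
isub       → 195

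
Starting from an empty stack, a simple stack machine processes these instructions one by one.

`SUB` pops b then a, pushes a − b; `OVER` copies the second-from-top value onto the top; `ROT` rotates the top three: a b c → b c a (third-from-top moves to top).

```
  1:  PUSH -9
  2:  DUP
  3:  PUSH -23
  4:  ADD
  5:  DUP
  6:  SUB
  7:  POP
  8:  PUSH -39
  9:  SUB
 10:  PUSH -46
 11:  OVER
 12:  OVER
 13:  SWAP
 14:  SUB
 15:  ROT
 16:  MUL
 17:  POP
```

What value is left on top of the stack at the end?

-46

PUSH -9  : [-9]
DUP      : [-9, -9]
PUSH -23 : [-9, -9, -23]
ADD      : [-9, -32]
DUP      : [-9, -32, -32]
SUB      : [-9, 0]
POP      : [-9]
PUSH -39 : [-9, -39]
SUB      : [30]
PUSH -46 : [30, -46]
OVER     : [30, -46, 30]
OVER     : [30, -46, 30, -46]
SWAP     : [30, -46, -46, 30]
SUB      : [30, -46, -76]
ROT      : [-46, -76, 30]
MUL      : [-46, -2280]
POP      : [-46]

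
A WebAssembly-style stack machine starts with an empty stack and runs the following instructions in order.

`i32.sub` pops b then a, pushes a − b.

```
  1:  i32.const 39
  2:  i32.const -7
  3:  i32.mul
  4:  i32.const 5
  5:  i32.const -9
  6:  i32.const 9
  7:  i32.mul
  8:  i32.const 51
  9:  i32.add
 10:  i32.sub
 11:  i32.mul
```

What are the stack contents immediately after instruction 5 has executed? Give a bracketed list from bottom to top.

i32.const 39  39
i32.const -7  39 -7
i32.mul       -273
i32.const 5   -273 5
i32.const -9  -273 5 -9

[-273, 5, -9]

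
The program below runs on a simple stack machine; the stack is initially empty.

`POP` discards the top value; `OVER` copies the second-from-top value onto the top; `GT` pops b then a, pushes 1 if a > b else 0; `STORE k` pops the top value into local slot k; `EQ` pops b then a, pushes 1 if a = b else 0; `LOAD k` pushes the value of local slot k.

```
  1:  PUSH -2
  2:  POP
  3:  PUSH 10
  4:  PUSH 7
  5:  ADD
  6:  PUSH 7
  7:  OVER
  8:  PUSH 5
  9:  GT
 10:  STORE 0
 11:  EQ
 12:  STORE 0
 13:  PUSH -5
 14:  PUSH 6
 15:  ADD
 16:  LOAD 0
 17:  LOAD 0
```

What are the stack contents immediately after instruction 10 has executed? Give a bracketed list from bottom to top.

PUSH -2  [-2]
POP      []
PUSH 10  [10]
PUSH 7   [10, 7]
ADD      [17]
PUSH 7   [17, 7]
OVER     [17, 7, 17]
PUSH 5   [17, 7, 17, 5]
GT       [17, 7, 1]
STORE 0  [17, 7]

[17, 7]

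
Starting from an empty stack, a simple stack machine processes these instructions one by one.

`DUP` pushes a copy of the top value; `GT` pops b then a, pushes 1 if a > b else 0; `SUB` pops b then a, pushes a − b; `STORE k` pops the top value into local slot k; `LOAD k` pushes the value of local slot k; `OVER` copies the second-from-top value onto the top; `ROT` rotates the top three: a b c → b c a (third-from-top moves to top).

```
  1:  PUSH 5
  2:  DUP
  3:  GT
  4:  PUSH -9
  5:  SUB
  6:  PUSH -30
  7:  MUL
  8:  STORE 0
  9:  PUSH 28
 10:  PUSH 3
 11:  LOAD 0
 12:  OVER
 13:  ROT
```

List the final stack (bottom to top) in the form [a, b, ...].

[28, -270, 3, 3]

PUSH 5    [5]
DUP       [5, 5]
GT        [0]
PUSH -9   [0, -9]
SUB       [9]
PUSH -30  [9, -30]
MUL       [-270]
STORE 0   []
PUSH 28   [28]
PUSH 3    [28, 3]
LOAD 0    [28, 3, -270]
OVER      [28, 3, -270, 3]
ROT       [28, -270, 3, 3]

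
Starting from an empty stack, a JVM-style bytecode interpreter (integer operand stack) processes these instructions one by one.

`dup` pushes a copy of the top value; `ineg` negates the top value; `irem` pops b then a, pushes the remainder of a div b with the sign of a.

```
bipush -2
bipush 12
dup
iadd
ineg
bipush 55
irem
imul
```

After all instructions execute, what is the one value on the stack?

48

bipush -2 → [-2]
bipush 12 → [-2, 12]
dup       → [-2, 12, 12]
iadd      → [-2, 24]
ineg      → [-2, -24]
bipush 55 → [-2, -24, 55]
irem      → [-2, -24]
imul      → [48]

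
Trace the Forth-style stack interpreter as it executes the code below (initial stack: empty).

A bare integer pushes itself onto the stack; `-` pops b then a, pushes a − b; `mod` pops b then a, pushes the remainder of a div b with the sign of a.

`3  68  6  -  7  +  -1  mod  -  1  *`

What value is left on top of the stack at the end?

3

3   → [3]
68  → [3, 68]
6   → [3, 68, 6]
-   → [3, 62]
7   → [3, 62, 7]
+   → [3, 69]
-1  → [3, 69, -1]
mod → [3, 0]
-   → [3]
1   → [3, 1]
*   → [3]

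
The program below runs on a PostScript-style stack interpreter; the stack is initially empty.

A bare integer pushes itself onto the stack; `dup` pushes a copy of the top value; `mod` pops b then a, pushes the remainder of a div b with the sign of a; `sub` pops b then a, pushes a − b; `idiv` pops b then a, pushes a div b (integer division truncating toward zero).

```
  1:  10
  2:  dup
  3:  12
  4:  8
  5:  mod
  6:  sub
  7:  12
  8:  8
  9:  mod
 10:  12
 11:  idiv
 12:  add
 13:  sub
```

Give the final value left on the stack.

4

10    10
dup   10 10
12    10 10 12
8     10 10 12 8
mod   10 10 4
sub   10 6
12    10 6 12
8     10 6 12 8
mod   10 6 4
12    10 6 4 12
idiv  10 6 0
add   10 6
sub   4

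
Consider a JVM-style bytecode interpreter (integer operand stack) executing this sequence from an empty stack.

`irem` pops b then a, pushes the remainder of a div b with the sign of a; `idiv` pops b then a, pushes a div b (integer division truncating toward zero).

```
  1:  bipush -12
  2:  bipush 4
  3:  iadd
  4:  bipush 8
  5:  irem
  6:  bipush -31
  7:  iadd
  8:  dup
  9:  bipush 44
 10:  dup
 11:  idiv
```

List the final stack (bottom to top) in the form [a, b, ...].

[-31, -31, 1]

bipush -12  [-12]
bipush 4    [-12, 4]
iadd        [-8]
bipush 8    [-8, 8]
irem        [0]
bipush -31  [0, -31]
iadd        [-31]
dup         [-31, -31]
bipush 44   [-31, -31, 44]
dup         [-31, -31, 44, 44]
idiv        [-31, -31, 1]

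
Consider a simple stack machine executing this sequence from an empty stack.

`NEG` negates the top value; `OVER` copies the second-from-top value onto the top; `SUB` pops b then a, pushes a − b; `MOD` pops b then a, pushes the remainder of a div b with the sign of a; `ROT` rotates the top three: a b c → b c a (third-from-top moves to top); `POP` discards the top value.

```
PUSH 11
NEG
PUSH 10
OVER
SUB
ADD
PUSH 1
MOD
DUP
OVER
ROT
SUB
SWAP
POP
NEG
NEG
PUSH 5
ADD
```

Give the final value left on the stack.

PUSH 11 -> [11]
NEG     -> [-11]
PUSH 10 -> [-11, 10]
OVER    -> [-11, 10, -11]
SUB     -> [-11, 21]
ADD     -> [10]
PUSH 1  -> [10, 1]
MOD     -> [0]
DUP     -> [0, 0]
OVER    -> [0, 0, 0]
ROT     -> [0, 0, 0]
SUB     -> [0, 0]
SWAP    -> [0, 0]
POP     -> [0]
NEG     -> [0]
NEG     -> [0]
PUSH 5  -> [0, 5]
ADD     -> [5]

5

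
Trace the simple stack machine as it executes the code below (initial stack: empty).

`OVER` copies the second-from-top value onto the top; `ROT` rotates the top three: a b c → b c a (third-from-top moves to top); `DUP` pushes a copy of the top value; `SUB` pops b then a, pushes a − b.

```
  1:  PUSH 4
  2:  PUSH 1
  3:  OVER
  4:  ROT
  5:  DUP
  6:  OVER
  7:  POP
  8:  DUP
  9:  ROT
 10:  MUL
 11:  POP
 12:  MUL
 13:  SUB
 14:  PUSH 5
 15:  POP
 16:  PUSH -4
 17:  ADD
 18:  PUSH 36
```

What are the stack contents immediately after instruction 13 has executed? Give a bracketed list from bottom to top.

PUSH 4 : 4
PUSH 1 : 4 1
OVER   : 4 1 4
ROT    : 1 4 4
DUP    : 1 4 4 4
OVER   : 1 4 4 4 4
POP    : 1 4 4 4
DUP    : 1 4 4 4 4
ROT    : 1 4 4 4 4
MUL    : 1 4 4 16
POP    : 1 4 4
MUL    : 1 16
SUB    : -15

[-15]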